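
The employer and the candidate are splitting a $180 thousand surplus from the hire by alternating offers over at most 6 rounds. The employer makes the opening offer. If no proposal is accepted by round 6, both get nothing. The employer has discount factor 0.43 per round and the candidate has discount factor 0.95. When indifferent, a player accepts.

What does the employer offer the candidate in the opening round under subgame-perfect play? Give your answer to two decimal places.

165.82

Solve by backward induction from round 6.
Round 6 (the candidate proposes): rejection yields 0 for the employer; the candidate offers 0 and keeps 180.
Round 5 (the employer proposes): the candidate can get 180 next round, worth 0.95 × 180 = 171 now. The employer offers 171 and keeps 180 − 171 = 9.
Round 4 (the candidate proposes): the employer can get 9 next round, worth 0.43 × 9 = 3.87 now, so the candidate offers 3.87, keeping 176.13.
Round 3 (the employer proposes): the candidate can get 176.13 next round, worth 0.95 × 176.13 = 167.3235 now; the employer offers that and keeps 12.6765.
Round 2 (the candidate proposes): the employer can get 12.6765 next round, worth 0.43 × 12.6765 = 5.450895 now; the candidate offers that and keeps 174.549105.
Round 1 (the employer proposes): the candidate can get 174.549105 next round, worth 0.95 × 174.549105 = 165.82164975 now; the employer offers that and keeps 14.17835025.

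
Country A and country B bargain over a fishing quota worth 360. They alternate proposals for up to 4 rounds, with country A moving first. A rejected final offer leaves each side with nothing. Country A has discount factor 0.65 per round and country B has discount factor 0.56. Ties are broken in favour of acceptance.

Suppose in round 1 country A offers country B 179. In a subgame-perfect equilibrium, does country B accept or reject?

Work out country B's continuation value if the offer is rejected.
Round 4 (country B proposes): rejection yields 0 for country A; country B offers 0 and keeps 360.
Round 3 (country A proposes): country B can get 360 next round, worth 0.56 × 360 = 201.6 now; country A offers that and keeps 158.4.
Round 2 (country B proposes): country A can get 158.4 next round, worth 0.65 × 158.4 = 102.96 now; country B offers that and keeps 257.04.
So by rejecting in round 1, country B gets 257.04 next round, worth 0.56 × 257.04 = 143.9424 now.
Offer 179 ≥ 143.9424, so country B accepts.

Accept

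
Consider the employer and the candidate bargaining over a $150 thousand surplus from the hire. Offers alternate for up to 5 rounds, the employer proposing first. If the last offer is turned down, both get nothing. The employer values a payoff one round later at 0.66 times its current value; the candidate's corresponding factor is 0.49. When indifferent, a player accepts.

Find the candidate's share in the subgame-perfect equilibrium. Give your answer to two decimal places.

Round 5 (the employer proposes): rejection yields 0 for the candidate; the employer offers 0 and keeps 150.
Round 4 (the candidate proposes): the employer can get 150 next round, worth 0.66 × 150 = 99 now; the candidate offers that and keeps 51.
Round 3 (the employer proposes): the candidate can get 51 next round, worth 0.49 × 51 = 24.99 now; the employer offers that and keeps 125.01.
Round 2 (the candidate proposes): the employer can get 125.01 next round, worth 0.66 × 125.01 = 82.5066 now; the candidate offers that and keeps 67.4934.
Round 1 (the employer proposes): the candidate can get 67.4934 next round, worth 0.49 × 67.4934 = 33.071766 now. The employer offers 33.071766 and keeps 150 − 33.071766 = 116.928234.

33.07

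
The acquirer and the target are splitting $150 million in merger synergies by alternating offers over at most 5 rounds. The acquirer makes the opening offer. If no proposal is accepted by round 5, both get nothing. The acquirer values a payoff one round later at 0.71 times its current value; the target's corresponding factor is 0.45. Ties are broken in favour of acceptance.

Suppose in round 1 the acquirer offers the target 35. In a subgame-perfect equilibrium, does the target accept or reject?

Work out the target's continuation value if the offer is rejected.
Round 5 (the acquirer proposes): rejection yields 0 for the target; the acquirer offers 0 and keeps 150.
Round 4 (the target proposes): the acquirer can get 150 next round, worth 0.71 × 150 = 106.5 now; the target offers that and keeps 43.5.
Round 3 (the acquirer proposes): the target can get 43.5 next round, worth 0.45 × 43.5 = 19.575 now; the acquirer offers that and keeps 130.425.
Round 2 (the target proposes): the acquirer can get 130.425 next round, worth 0.71 × 130.425 = 92.60175 now; the target offers that and keeps 57.39825.
So by rejecting in round 1, the target gets 57.39825 next round, worth 0.45 × 57.39825 = 25.8292125 now.
Offer 35 ≥ 25.8292125, so the target accepts.

Accept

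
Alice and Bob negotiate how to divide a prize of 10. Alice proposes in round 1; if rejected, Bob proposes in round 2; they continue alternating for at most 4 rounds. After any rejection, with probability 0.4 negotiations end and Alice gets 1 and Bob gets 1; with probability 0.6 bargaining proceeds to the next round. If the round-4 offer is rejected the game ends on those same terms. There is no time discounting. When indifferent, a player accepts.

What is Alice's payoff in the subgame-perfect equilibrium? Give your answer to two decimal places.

By backward induction:
Round 4 (Bob proposes): Alice gets 1 if talks fail, so Bob offers 1 and keeps 9.
Round 3 (Alice proposes): rejecting gives Bob an expected 0.6 × 9 + 0.4 × 1 = 5.8; Alice offers that and keeps 4.2.
Round 2 (Bob proposes): rejecting gives Alice an expected 0.6 × 4.2 + 0.4 × 1 = 2.92, so Bob offers 2.92, keeping 7.08.
Round 1 (Alice proposes): rejecting gives Bob an expected 0.6 × 7.08 + 0.4 × 1 = 4.648. Alice offers 4.648 and keeps 10 − 4.648 = 5.352.

5.35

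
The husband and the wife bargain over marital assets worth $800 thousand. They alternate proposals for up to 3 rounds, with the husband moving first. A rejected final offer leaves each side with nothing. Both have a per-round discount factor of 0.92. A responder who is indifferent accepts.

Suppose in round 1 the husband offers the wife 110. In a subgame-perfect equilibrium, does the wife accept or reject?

Accept

Round 3 (the husband proposes): rejection yields 0 for the wife; the husband offers 0 and keeps 800.
Round 2 (the wife proposes): the husband can get 800 next round, worth 0.92 × 800 = 736 now; the wife offers that and keeps 64.
So by rejecting in round 1, the wife gets 64 next round, worth 0.92 × 64 = 58.88 now.
Offer 110 ≥ 58.88, so the wife accepts.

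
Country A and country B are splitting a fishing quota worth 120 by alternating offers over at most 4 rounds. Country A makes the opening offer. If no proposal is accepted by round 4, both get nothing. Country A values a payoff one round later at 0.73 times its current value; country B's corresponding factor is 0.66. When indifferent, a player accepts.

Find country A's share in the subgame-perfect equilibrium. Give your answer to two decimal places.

60.46

Round 4 (country B proposes): rejection yields 0 for country A; country B offers 0 and keeps 120.
Round 3 (country A proposes): country B can get 120 next round, worth 0.66 × 120 = 79.2 now. Country A offers 79.2 and keeps 120 − 79.2 = 40.8.
Round 2 (country B proposes): country A can get 40.8 next round, worth 0.73 × 40.8 = 29.784 now, so country B offers 29.784, keeping 90.216.
Round 1 (country A proposes): country B can get 90.216 next round, worth 0.66 × 90.216 = 59.54256 now. Country A offers 59.54256 and keeps 120 − 59.54256 = 60.45744.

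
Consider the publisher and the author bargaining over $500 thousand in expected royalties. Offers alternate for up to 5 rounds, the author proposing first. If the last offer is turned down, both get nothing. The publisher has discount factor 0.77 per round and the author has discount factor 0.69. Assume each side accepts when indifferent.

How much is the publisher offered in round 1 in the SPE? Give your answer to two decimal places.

182.76

By backward induction:
Round 5 (the author proposes): the publisher will accept anything ≥ 0, so the author offers 0 and keeps 500.
Round 4 (the publisher proposes): the author can get 500 next round, worth 0.69 × 500 = 345 now; the publisher offers that and keeps 155.
Round 3 (the author proposes): the publisher can get 155 next round, worth 0.77 × 155 = 119.35 now; the author offers that and keeps 380.65.
Round 2 (the publisher proposes): the author can get 380.65 next round, worth 0.69 × 380.65 = 262.6485 now. The publisher offers 262.6485 and keeps 500 − 262.6485 = 237.3515.
Round 1 (the author proposes): the publisher can get 237.3515 next round, worth 0.77 × 237.3515 = 182.760655 now, so the author offers 182.760655, keeping 317.239345.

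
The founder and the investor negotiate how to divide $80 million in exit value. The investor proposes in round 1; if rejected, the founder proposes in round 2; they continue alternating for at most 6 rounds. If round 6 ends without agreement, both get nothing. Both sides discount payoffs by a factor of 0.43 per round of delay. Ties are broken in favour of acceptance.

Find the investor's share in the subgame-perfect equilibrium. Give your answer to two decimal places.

By backward induction:
Round 6 (the founder proposes): the investor will accept anything ≥ 0, so the founder offers 0 and keeps 80.
Round 5 (the investor proposes): the founder can get 80 next round, worth 0.43 × 80 = 34.4 now, so the investor offers 34.4, keeping 45.6.
Round 4 (the founder proposes): the investor can get 45.6 next round, worth 0.43 × 45.6 = 19.608 now, so the founder offers 19.608, keeping 60.392.
Round 3 (the investor proposes): the founder can get 60.392 next round, worth 0.43 × 60.392 = 25.96856 now, so the investor offers 25.96856, keeping 54.03144.
Round 2 (the founder proposes): the investor can get 54.03144 next round, worth 0.43 × 54.03144 = 23.2335192 now; the founder offers that and keeps 56.7664808.
Round 1 (the investor proposes): the founder can get 56.7664808 next round, worth 0.43 × 56.7664808 = 24.409586744 now. The investor offers 24.409586744 and keeps 80 − 24.409586744 = 55.590413256.

55.59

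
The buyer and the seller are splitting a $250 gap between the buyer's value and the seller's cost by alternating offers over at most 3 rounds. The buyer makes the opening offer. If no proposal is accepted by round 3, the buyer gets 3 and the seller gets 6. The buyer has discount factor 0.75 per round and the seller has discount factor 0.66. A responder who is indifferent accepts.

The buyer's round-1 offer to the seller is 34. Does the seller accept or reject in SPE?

Reject

Round 3 (the buyer proposes): the seller gets 6 if talks fail, so the buyer offers 6 and keeps 244.
Round 2 (the seller proposes): the buyer can get 244 next round, worth 0.75 × 244 = 183 now. The seller offers 183 and keeps 250 − 183 = 67.
So by rejecting in round 1, the seller gets 67 next round, worth 0.66 × 67 = 44.22 now.
Offer 34 < 44.22, so the seller rejects.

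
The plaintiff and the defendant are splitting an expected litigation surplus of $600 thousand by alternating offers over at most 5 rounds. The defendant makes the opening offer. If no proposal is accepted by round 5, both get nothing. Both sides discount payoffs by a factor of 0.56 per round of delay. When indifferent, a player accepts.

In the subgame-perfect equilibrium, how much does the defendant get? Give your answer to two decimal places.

405.80

Round 5 (the defendant proposes): rejection yields 0 for the plaintiff; the defendant offers 0 and keeps 600.
Round 4 (the plaintiff proposes): the defendant can get 600 next round, worth 0.56 × 600 = 336 now; the plaintiff offers that and keeps 264.
Round 3 (the defendant proposes): the plaintiff can get 264 next round, worth 0.56 × 264 = 147.84 now; the defendant offers that and keeps 452.16.
Round 2 (the plaintiff proposes): the defendant can get 452.16 next round, worth 0.56 × 452.16 = 253.2096 now, so the plaintiff offers 253.2096, keeping 346.7904.
Round 1 (the defendant proposes): the plaintiff can get 346.7904 next round, worth 0.56 × 346.7904 = 194.202624 now; the defendant offers that and keeps 405.797376.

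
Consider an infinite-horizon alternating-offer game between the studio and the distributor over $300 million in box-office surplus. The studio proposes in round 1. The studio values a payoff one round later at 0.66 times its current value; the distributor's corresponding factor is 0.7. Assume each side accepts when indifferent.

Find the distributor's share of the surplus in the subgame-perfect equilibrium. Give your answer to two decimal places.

When the studio proposes, the distributor accepts any offer worth at least 0.7 times what the distributor would get by proposing next round; and vice versa.
This gives x = 300 − 0.7y and y = 300 − 0.66x, where x and y are each side's share when it proposes.
Hence (1 − 0.7·0.66)x = 300(1 − 0.7), i.e. 0.538·x = 90.
x ≈ 167.2862; the distributor's share is 300 − x ≈ 132.7138.

132.71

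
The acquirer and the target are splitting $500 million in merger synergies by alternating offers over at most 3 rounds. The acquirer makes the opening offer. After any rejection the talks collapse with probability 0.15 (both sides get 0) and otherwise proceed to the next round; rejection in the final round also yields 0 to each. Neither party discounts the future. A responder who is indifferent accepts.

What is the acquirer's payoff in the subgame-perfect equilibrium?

436.25

Round 3 (the acquirer proposes): the target will accept anything ≥ 0, so the acquirer offers 0 and keeps 500.
Round 2 (the target proposes): rejecting gives the acquirer an expected 0.85 × 500 = 425. The target offers 425 and keeps 500 − 425 = 75.
Round 1 (the acquirer proposes): rejecting gives the target an expected 0.85 × 75 = 63.75; the acquirer offers that and keeps 436.25.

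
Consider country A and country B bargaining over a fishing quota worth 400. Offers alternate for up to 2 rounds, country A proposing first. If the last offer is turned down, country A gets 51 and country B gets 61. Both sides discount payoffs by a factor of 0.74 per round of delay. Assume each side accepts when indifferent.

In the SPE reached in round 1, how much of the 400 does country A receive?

141.74

Solve by backward induction from round 2.
Round 2 (country B proposes): country A gets 51 if talks fail, so country B offers 51 and keeps 349.
Round 1 (country A proposes): country B can get 349 next round, worth 0.74 × 349 = 258.26 now, so country A offers 258.26, keeping 141.74.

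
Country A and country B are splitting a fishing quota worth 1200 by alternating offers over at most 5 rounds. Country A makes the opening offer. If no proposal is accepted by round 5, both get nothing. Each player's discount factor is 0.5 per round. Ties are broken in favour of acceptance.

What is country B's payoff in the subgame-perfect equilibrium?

Round 5 (country A proposes): country B will accept anything ≥ 0, so country A offers 0 and keeps 1200.
Round 4 (country B proposes): country A can get 1200 next round, worth 0.5 × 1200 = 600 now; country B offers that and keeps 600.
Round 3 (country A proposes): country B can get 600 next round, worth 0.5 × 600 = 300 now. Country A offers 300 and keeps 1200 − 300 = 900.
Round 2 (country B proposes): country A can get 900 next round, worth 0.5 × 900 = 450 now. Country B offers 450 and keeps 1200 − 450 = 750.
Round 1 (country A proposes): country B can get 750 next round, worth 0.5 × 750 = 375 now, so country A offers 375, keeping 825.

375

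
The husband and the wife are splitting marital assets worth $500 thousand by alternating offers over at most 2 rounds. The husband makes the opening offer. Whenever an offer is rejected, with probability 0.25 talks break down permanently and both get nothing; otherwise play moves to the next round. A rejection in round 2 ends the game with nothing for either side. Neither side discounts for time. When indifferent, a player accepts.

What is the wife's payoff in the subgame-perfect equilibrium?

Round 2 (the wife proposes): the husband will accept anything ≥ 0, so the wife offers 0 and keeps 500.
Round 1 (the husband proposes): rejecting gives the wife an expected 0.75 × 500 = 375. The husband offers 375 and keeps 500 − 375 = 125.

375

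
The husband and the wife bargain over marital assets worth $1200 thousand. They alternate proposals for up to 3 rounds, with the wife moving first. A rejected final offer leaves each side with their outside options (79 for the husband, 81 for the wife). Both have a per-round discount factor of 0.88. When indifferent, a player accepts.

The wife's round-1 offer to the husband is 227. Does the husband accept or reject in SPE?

Accept

Round 3 (the wife proposes): the husband gets 79 if talks fail, so the wife offers 79 and keeps 1121.
Round 2 (the husband proposes): the wife can get 1121 next round, worth 0.88 × 1121 = 986.48 now; the husband offers that and keeps 213.52.
So by rejecting in round 1, the husband gets 213.52 next round, worth 0.88 × 213.52 = 187.8976 now.
Offer 227 ≥ 187.8976, so the husband accepts.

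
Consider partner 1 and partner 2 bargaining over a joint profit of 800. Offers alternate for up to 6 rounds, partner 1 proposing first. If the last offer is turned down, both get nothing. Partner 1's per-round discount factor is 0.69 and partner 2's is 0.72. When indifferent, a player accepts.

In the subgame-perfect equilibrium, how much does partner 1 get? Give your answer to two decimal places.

Solve by backward induction from round 6.
Round 6 (partner 2 proposes): partner 1 will accept anything ≥ 0, so partner 2 offers 0 and keeps 800.
Round 5 (partner 1 proposes): partner 2 can get 800 next round, worth 0.72 × 800 = 576 now. Partner 1 offers 576 and keeps 800 − 576 = 224.
Round 4 (partner 2 proposes): partner 1 can get 224 next round, worth 0.69 × 224 = 154.56 now; partner 2 offers that and keeps 645.44.
Round 3 (partner 1 proposes): partner 2 can get 645.44 next round, worth 0.72 × 645.44 = 464.7168 now; partner 1 offers that and keeps 335.2832.
Round 2 (partner 2 proposes): partner 1 can get 335.2832 next round, worth 0.69 × 335.2832 = 231.345408 now; partner 2 offers that and keeps 568.654592.
Round 1 (partner 1 proposes): partner 2 can get 568.654592 next round, worth 0.72 × 568.654592 = 409.43130624 now. Partner 1 offers 409.43130624 and keeps 800 − 409.43130624 = 390.56869376.

390.57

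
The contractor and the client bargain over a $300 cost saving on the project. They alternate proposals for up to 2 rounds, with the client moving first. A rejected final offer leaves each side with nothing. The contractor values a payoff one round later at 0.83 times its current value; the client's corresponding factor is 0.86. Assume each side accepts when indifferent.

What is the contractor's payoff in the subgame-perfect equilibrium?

249

Work backward from the last round.
Round 2 (the contractor proposes): rejection yields 0 for the client; the contractor offers 0 and keeps 300.
Round 1 (the client proposes): the contractor can get 300 next round, worth 0.83 × 300 = 249 now. The client offers 249 and keeps 300 − 249 = 51.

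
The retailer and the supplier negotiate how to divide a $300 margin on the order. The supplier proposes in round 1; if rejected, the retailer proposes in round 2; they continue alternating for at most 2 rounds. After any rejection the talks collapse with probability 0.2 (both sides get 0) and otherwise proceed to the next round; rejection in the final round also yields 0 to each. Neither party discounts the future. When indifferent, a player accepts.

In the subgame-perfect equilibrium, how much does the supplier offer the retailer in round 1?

240

By backward induction:
Round 2 (the retailer proposes): the supplier will accept anything ≥ 0, so the retailer offers 0 and keeps 300.
Round 1 (the supplier proposes): rejecting gives the retailer an expected 0.8 × 300 = 240; the supplier offers that and keeps 60.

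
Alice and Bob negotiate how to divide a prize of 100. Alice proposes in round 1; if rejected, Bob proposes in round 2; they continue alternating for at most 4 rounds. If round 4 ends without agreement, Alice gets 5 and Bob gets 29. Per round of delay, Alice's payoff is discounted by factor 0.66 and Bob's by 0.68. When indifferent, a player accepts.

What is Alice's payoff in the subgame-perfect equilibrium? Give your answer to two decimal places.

Solve by backward induction from round 4.
Round 4 (Bob proposes): Alice gets 5 if talks fail, so Bob offers 5 and keeps 95.
Round 3 (Alice proposes): Bob can get 95 next round, worth 0.68 × 95 = 64.6 now. Alice offers 64.6 and keeps 100 − 64.6 = 35.4.
Round 2 (Bob proposes): Alice can get 35.4 next round, worth 0.66 × 35.4 = 23.364 now. Bob offers 23.364 and keeps 100 − 23.364 = 76.636.
Round 1 (Alice proposes): Bob can get 76.636 next round, worth 0.68 × 76.636 = 52.11248 now; Alice offers that and keeps 47.88752.

47.89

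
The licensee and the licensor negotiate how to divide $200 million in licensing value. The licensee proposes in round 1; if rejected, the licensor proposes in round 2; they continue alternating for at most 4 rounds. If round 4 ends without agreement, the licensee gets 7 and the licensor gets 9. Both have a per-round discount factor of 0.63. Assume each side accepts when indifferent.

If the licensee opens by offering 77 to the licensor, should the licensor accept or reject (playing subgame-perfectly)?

Round 4 (the licensor proposes): the licensee gets 7 if talks fail, so the licensor offers 7 and keeps 193.
Round 3 (the licensee proposes): the licensor can get 193 next round, worth 0.63 × 193 = 121.59 now, so the licensee offers 121.59, keeping 78.41.
Round 2 (the licensor proposes): the licensee can get 78.41 next round, worth 0.63 × 78.41 = 49.3983 now; the licensor offers that and keeps 150.6017.
So by rejecting in round 1, the licensor gets 150.6017 next round, worth 0.63 × 150.6017 = 94.879071 now.
Offer 77 < 94.879071, so the licensor rejects.

Reject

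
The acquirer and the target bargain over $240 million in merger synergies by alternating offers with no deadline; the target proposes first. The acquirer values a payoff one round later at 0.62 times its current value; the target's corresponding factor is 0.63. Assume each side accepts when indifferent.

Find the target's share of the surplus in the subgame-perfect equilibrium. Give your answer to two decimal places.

When the target proposes, the acquirer accepts any offer worth at least 0.62 times what the acquirer would get by proposing next round; and vice versa.
This gives x = 240 − 0.62y and y = 240 − 0.63x, where x and y are each side's share when it proposes.
Hence (1 − 0.62·0.63)x = 240(1 − 0.62), i.e. 0.6094·x = 91.2.
x ≈ 149.6554; the acquirer's share is 240 − x ≈ 90.3446.

149.66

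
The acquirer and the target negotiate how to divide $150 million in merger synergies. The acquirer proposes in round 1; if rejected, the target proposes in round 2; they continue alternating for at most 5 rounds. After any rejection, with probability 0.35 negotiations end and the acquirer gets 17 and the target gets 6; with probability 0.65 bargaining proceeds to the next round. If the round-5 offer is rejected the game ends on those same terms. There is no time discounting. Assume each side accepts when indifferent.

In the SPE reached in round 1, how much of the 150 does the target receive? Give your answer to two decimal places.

47.10

Round 5 (the acquirer proposes): the target gets 6 if talks fail, so the acquirer offers 6 and keeps 144.
Round 4 (the target proposes): rejecting gives the acquirer an expected 0.65 × 144 + 0.35 × 17 = 99.55. The target offers 99.55 and keeps 150 − 99.55 = 50.45.
Round 3 (the acquirer proposes): rejecting gives the target an expected 0.65 × 50.45 + 0.35 × 6 = 34.8925. The acquirer offers 34.8925 and keeps 150 − 34.8925 = 115.1075.
Round 2 (the target proposes): rejecting gives the acquirer an expected 0.65 × 115.1075 + 0.35 × 17 = 80.769875, so the target offers 80.769875, keeping 69.230125.
Round 1 (the acquirer proposes): rejecting gives the target an expected 0.65 × 69.230125 + 0.35 × 6 = 47.09958125; the acquirer offers that and keeps 102.90041875.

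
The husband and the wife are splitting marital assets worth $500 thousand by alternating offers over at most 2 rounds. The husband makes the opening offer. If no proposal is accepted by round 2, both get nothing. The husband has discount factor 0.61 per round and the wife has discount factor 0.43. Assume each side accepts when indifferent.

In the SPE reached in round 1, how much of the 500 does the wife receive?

215

Solve by backward induction from round 2.
Round 2 (the wife proposes): the husband will accept anything ≥ 0, so the wife offers 0 and keeps 500.
Round 1 (the husband proposes): the wife can get 500 next round, worth 0.43 × 500 = 215 now. The husband offers 215 and keeps 500 − 215 = 285.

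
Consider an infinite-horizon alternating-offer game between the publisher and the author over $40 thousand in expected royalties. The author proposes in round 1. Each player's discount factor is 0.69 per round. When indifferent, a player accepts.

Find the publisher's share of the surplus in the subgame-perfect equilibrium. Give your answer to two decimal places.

16.33

When the author proposes, the publisher accepts any offer worth at least 0.69 times what the publisher would get by proposing next round; and vice versa.
This gives x = 40 − 0.69y and y = 40 − 0.69x, where x and y are each side's share when it proposes.
Hence (1 − 0.69·0.69)x = 40(1 − 0.69), i.e. 0.5239·x = 12.4.
x ≈ 23.6686; the publisher's share is 40 − x ≈ 16.3314.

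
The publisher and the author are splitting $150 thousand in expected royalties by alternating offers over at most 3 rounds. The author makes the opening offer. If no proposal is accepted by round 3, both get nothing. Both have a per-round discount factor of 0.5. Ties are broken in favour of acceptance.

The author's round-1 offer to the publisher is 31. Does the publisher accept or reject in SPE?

Reject

Round 3 (the author proposes): the publisher will accept anything ≥ 0, so the author offers 0 and keeps 150.
Round 2 (the publisher proposes): the author can get 150 next round, worth 0.5 × 150 = 75 now, so the publisher offers 75, keeping 75.
So by rejecting in round 1, the publisher gets 75 next round, worth 0.5 × 75 = 37.5 now.
Offer 31 < 37.5, so the publisher rejects.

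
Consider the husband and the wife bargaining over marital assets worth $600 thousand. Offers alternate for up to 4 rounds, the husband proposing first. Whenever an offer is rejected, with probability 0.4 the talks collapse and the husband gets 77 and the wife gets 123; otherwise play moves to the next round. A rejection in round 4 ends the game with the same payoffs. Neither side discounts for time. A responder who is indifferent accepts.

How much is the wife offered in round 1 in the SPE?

305.4

By backward induction:
Round 4 (the wife proposes): the husband gets 77 if talks fail, so the wife offers 77 and keeps 523.
Round 3 (the husband proposes): rejecting gives the wife an expected 0.6 × 523 + 0.4 × 123 = 363; the husband offers that and keeps 237.
Round 2 (the wife proposes): rejecting gives the husband an expected 0.6 × 237 + 0.4 × 77 = 173; the wife offers that and keeps 427.
Round 1 (the husband proposes): rejecting gives the wife an expected 0.6 × 427 + 0.4 × 123 = 305.4. The husband offers 305.4 and keeps 600 − 305.4 = 294.6.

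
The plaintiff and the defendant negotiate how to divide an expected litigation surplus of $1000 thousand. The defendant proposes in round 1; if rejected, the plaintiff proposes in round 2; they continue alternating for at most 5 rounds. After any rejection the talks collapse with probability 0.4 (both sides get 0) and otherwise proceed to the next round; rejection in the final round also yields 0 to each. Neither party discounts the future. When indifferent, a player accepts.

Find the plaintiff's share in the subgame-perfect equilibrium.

By backward induction:
Round 5 (the defendant proposes): the plaintiff will accept anything ≥ 0, so the defendant offers 0 and keeps 1000.
Round 4 (the plaintiff proposes): rejecting gives the defendant an expected 0.6 × 1000 = 600, so the plaintiff offers 600, keeping 400.
Round 3 (the defendant proposes): rejecting gives the plaintiff an expected 0.6 × 400 = 240. The defendant offers 240 and keeps 1000 − 240 = 760.
Round 2 (the plaintiff proposes): rejecting gives the defendant an expected 0.6 × 760 = 456, so the plaintiff offers 456, keeping 544.
Round 1 (the defendant proposes): rejecting gives the plaintiff an expected 0.6 × 544 = 326.4, so the defendant offers 326.4, keeping 673.6.

326.4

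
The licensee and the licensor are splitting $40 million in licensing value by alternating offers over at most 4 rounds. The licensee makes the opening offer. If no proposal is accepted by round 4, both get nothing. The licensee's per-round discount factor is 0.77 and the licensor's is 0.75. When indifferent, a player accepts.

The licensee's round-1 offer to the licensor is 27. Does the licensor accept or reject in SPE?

Accept

Round 4 (the licensor proposes): the licensee will accept anything ≥ 0, so the licensor offers 0 and keeps 40.
Round 3 (the licensee proposes): the licensor can get 40 next round, worth 0.75 × 40 = 30 now, so the licensee offers 30, keeping 10.
Round 2 (the licensor proposes): the licensee can get 10 next round, worth 0.77 × 10 = 7.7 now, so the licensor offers 7.7, keeping 32.3.
So by rejecting in round 1, the licensor gets 32.3 next round, worth 0.75 × 32.3 = 24.225 now.
Offer 27 ≥ 24.225, so the licensor accepts.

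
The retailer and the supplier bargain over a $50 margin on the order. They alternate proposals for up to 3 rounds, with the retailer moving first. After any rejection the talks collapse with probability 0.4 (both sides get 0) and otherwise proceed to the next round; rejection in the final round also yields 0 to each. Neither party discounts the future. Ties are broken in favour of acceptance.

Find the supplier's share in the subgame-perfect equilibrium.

Round 3 (the retailer proposes): the supplier will accept anything ≥ 0, so the retailer offers 0 and keeps 50.
Round 2 (the supplier proposes): rejecting gives the retailer an expected 0.6 × 50 = 30. The supplier offers 30 and keeps 50 − 30 = 20.
Round 1 (the retailer proposes): rejecting gives the supplier an expected 0.6 × 20 = 12. The retailer offers 12 and keeps 50 − 12 = 38.

12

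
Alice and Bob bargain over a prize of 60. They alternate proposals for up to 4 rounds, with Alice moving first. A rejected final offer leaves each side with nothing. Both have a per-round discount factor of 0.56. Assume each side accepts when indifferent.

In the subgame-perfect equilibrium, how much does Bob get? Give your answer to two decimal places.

Round 4 (Bob proposes): rejection yields 0 for Alice; Bob offers 0 and keeps 60.
Round 3 (Alice proposes): Bob can get 60 next round, worth 0.56 × 60 = 33.6 now. Alice offers 33.6 and keeps 60 − 33.6 = 26.4.
Round 2 (Bob proposes): Alice can get 26.4 next round, worth 0.56 × 26.4 = 14.784 now. Bob offers 14.784 and keeps 60 − 14.784 = 45.216.
Round 1 (Alice proposes): Bob can get 45.216 next round, worth 0.56 × 45.216 = 25.32096 now, so Alice offers 25.32096, keeping 34.67904.

25.32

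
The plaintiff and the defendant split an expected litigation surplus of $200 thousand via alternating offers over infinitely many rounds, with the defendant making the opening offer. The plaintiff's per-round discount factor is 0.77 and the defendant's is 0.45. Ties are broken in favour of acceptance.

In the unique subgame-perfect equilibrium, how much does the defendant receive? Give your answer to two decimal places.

In a stationary SPE each proposer offers the other exactly their discounted continuation value.
If the defendant keeps x when proposing and the plaintiff keeps y when proposing, then x = 200 − 0.77y and y = 200 − 0.45x.
Solving: x = 200(1 − 0.77) / (1 − 0.45·0.77) = 46 / 0.6535 ≈ 70.3902.
The plaintiff gets 200 − 70.3902 ≈ 129.6098.

70.39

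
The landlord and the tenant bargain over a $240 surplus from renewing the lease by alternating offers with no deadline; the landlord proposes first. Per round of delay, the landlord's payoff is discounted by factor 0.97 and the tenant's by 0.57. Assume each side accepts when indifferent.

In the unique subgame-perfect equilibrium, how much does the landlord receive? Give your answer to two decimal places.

In a stationary SPE each proposer offers the other exactly their discounted continuation value.
If the landlord keeps x when proposing and the tenant keeps y when proposing, then x = 240 − 0.57y and y = 240 − 0.97x.
Solving: x = 240(1 − 0.57) / (1 − 0.97·0.57) = 103.2 / 0.4471 ≈ 230.8208.
The tenant gets 240 − 230.8208 ≈ 9.1792.

230.82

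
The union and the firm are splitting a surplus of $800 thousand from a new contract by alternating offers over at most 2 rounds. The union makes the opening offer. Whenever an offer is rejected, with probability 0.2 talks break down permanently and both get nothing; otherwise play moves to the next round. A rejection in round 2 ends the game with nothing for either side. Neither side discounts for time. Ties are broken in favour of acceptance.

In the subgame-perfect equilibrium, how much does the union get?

160

By backward induction:
Round 2 (the firm proposes): the union will accept anything ≥ 0, so the firm offers 0 and keeps 800.
Round 1 (the union proposes): rejecting gives the firm an expected 0.8 × 800 = 640, so the union offers 640, keeping 160.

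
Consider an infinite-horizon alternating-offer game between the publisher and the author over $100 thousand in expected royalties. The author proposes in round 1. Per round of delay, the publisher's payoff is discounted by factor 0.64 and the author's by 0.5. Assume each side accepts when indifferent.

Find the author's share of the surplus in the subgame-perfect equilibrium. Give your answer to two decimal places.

52.94

In a stationary SPE each proposer offers the other exactly their discounted continuation value.
If the author keeps x when proposing and the publisher keeps y when proposing, then x = 100 − 0.64y and y = 100 − 0.5x.
Solving: x = 100(1 − 0.64) / (1 − 0.5·0.64) = 36 / 0.68 ≈ 52.9412.
The publisher gets 100 − 52.9412 ≈ 47.0588.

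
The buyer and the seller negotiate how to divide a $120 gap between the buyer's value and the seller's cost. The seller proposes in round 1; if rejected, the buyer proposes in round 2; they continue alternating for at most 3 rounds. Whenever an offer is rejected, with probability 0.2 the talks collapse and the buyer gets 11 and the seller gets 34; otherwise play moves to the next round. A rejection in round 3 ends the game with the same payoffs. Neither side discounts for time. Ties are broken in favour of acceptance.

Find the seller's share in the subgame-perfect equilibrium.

By backward induction:
Round 3 (the seller proposes): the buyer gets 11 if talks fail, so the seller offers 11 and keeps 109.
Round 2 (the buyer proposes): rejecting gives the seller an expected 0.8 × 109 + 0.2 × 34 = 94, so the buyer offers 94, keeping 26.
Round 1 (the seller proposes): rejecting gives the buyer an expected 0.8 × 26 + 0.2 × 11 = 23, so the seller offers 23, keeping 97.

97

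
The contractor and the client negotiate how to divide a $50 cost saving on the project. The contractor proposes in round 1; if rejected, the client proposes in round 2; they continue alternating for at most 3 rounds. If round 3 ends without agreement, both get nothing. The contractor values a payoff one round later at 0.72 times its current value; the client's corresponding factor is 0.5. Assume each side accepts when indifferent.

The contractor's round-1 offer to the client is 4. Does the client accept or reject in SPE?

Reject

Work out the client's continuation value if the offer is rejected.
Round 3 (the contractor proposes): rejection yields 0 for the client; the contractor offers 0 and keeps 50.
Round 2 (the client proposes): the contractor can get 50 next round, worth 0.72 × 50 = 36 now. The client offers 36 and keeps 50 − 36 = 14.
So by rejecting in round 1, the client gets 14 next round, worth 0.5 × 14 = 7 now.
Offer 4 < 7, so the client rejects.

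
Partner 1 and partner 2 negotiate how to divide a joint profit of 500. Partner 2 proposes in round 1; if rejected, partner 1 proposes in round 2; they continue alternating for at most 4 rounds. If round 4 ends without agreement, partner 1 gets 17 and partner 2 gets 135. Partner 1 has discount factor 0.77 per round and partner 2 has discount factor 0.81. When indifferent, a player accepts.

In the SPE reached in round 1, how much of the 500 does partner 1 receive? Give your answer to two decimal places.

248.44

Round 4 (partner 1 proposes): partner 2 gets 135 if talks fail, so partner 1 offers 135 and keeps 365.
Round 3 (partner 2 proposes): partner 1 can get 365 next round, worth 0.77 × 365 = 281.05 now; partner 2 offers that and keeps 218.95.
Round 2 (partner 1 proposes): partner 2 can get 218.95 next round, worth 0.81 × 218.95 = 177.3495 now; partner 1 offers that and keeps 322.6505.
Round 1 (partner 2 proposes): partner 1 can get 322.6505 next round, worth 0.77 × 322.6505 = 248.440885 now; partner 2 offers that and keeps 251.559115.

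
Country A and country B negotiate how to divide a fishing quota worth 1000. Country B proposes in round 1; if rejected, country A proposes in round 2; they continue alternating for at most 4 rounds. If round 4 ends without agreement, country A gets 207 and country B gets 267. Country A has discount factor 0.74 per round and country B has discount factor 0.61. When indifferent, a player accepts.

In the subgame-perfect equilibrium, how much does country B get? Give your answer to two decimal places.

466.55

Round 4 (country A proposes): country B gets 267 if talks fail, so country A offers 267 and keeps 733.
Round 3 (country B proposes): country A can get 733 next round, worth 0.74 × 733 = 542.42 now; country B offers that and keeps 457.58.
Round 2 (country A proposes): country B can get 457.58 next round, worth 0.61 × 457.58 = 279.1238 now. Country A offers 279.1238 and keeps 1000 − 279.1238 = 720.8762.
Round 1 (country B proposes): country A can get 720.8762 next round, worth 0.74 × 720.8762 = 533.448388 now; country B offers that and keeps 466.551612.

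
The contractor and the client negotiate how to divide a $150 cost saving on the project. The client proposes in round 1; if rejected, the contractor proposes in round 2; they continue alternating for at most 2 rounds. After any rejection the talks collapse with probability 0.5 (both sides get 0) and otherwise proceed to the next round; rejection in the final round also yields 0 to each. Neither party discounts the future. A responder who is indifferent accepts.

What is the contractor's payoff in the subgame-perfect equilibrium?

By backward induction:
Round 2 (the contractor proposes): the client will accept anything ≥ 0, so the contractor offers 0 and keeps 150.
Round 1 (the client proposes): rejecting gives the contractor an expected 0.5 × 150 = 75. The client offers 75 and keeps 150 − 75 = 75.

75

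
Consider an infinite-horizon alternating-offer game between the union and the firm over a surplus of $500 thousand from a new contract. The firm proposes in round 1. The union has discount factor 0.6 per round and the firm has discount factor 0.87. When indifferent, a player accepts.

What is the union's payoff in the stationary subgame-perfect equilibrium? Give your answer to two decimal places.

Let x be the firm's share when the firm proposes and y be the union's share when the union proposes.
The union accepts iff offered ≥ 0.6·y, so x = 500 − 0.6y. Symmetrically y = 500 − 0.87x.
Substituting: x = 500 − 0.6(500 − 0.87x), giving x(1 − 0.87·0.6) = 500(1 − 0.6).
So x = 500 × 0.4 / 0.478 ≈ 418.4100, and the union receives 500 − x ≈ 81.5900.

81.59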